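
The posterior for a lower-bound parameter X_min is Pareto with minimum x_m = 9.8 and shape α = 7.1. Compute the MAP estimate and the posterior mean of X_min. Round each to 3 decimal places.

MAP = 9.800; posterior mean = 11.407

The Pareto density is strictly decreasing on [x_m, ∞), so the mode is x_m = 9.800.
Mean = α·x_m/(α−1) = 7.1·9.8/6.1 = 11.407.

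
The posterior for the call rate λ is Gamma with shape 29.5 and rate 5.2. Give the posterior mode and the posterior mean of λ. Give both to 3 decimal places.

MAP: 5.481. Posterior mean: 5.673.

Mode = (α−1)/β = 28.5/5.2 = 5.481.
Mean = α/β = 29.5/5.2 = 5.673.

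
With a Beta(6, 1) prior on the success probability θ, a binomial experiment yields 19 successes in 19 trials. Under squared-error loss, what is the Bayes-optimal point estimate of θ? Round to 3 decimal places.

0.962

Posterior: Beta(6+19, 1+0) = Beta(25, 1).
Since β = 1 ≤ 1 and α > 1, the Beta density is monotone increasing on [0,1]; the mode is at 1.
Mean = 25/(25+1) = 0.962.
Squared-error loss ⇒ the optimal estimator is the posterior mean.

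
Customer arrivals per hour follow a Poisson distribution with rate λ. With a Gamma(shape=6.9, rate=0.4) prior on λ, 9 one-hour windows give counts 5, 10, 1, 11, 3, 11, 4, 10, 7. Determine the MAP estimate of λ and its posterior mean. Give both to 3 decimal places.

Σ counts = 62. Posterior: Gamma(shape = 6.9+62 = 68.9, rate = 0.4+9 = 9.4).
Mode = (α−1)/β = 67.9/9.4 = 7.223.
Mean = α/β = 68.9/9.4 = 7.330.

MAP = 7.223; posterior mean = 7.330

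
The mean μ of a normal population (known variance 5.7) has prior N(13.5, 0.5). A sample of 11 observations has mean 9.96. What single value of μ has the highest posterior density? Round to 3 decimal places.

11.762

Posterior for μ is Normal. Precision-weighted mean: (1/0.5·13.5 + 11/5.7·9.96) / (1/0.5 + 11/5.7) = 11.762.
A Normal posterior is symmetric, so mode = mean.
This is the posterior mode — the MAP estimate.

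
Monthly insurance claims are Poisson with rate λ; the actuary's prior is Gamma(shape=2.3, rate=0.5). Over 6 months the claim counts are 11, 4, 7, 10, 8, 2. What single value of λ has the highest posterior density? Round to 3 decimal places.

6.662

Σ counts = 42. Posterior: Gamma(shape = 2.3+42 = 44.3, rate = 0.5+6 = 6.5).
Mode = (α−1)/β = 43.3/6.5 = 6.662.
Mean = α/β = 44.3/6.5 = 6.815.
This is the posterior mode — the MAP estimate.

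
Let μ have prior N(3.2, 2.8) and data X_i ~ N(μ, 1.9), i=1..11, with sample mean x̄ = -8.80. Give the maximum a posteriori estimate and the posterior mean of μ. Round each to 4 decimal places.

MAP = -8.1028; posterior mean = -8.1028

Posterior for μ is Normal. Precision-weighted mean: (1/2.8·3.2 + 11/1.9·-8.80) / (1/2.8 + 11/1.9) = -8.1028.
A Normal posterior is symmetric, so mode = mean.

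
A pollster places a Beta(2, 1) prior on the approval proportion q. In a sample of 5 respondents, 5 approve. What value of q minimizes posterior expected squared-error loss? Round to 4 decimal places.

Posterior: Beta(2+5, 1+0) = Beta(7, 1).
Since β = 1 ≤ 1 and α > 1, the Beta density is monotone increasing on [0,1]; the mode is at 1.
Mean = 7/(7+1) = 0.8750.
Squared-error loss ⇒ the optimal estimator is the posterior mean.

0.8750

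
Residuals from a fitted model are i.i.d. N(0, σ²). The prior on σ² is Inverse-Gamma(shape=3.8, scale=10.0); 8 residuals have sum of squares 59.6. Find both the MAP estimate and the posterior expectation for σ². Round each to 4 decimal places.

MAP = 4.5227; posterior mean = 5.8529

Posterior: Inverse-Gamma(shape = 3.8+8/2 = 7.8, scale = 10.0+59.6/2 = 39.8).
Mode = β/(α+1) = 39.8/8.8 = 4.5227.
Mean = β/(α−1) = 39.8/6.8 = 5.8529.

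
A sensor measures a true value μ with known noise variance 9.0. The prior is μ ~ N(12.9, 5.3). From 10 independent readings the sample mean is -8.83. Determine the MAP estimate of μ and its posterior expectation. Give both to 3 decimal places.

Posterior for μ is Normal. Precision-weighted mean: (1/5.3·12.9 + 10/9.0·-8.83) / (1/5.3 + 10/9.0) = -5.676.
A Normal posterior is symmetric, so mode = mean.

MAP = -5.676, posterior mean = -5.676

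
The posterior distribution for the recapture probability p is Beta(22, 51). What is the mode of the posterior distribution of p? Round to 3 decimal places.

0.296

Mode = (22−1)/(22+51−2) = 21/71 = 0.296.
Mean = 22/(22+51) = 22/73 = 0.301.
This is the posterior mode — the MAP estimate.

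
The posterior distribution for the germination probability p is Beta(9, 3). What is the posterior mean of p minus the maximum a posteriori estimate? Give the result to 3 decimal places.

-0.050

Mode = (9−1)/(9+3−2) = 8/10 = 0.800.
Mean = 9/(9+3) = 9/12 = 0.750.
Difference = 0.750 − 0.800 = -0.050.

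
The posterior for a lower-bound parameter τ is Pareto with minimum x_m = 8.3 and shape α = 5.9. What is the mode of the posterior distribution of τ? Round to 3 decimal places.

The Pareto density is strictly decreasing on [x_m, ∞), so the mode is x_m = 8.300.
Mean = α·x_m/(α−1) = 5.9·8.3/4.9 = 9.994.
This is the posterior mode — the MAP estimate.

8.300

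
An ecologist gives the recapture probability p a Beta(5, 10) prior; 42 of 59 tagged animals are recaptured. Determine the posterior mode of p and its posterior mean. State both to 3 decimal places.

Posterior: Beta(5+42, 10+17) = Beta(47, 27).
Mode = (47−1)/(47+27−2) = 46/72 = 0.639.
Mean = 47/(47+27) = 47/74 = 0.635.
Mode > mean: the posterior has a left tail.

posterior mode = 0.639, posterior mean = 0.635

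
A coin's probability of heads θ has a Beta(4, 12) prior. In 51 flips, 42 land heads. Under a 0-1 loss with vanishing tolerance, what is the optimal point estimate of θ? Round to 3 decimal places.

Posterior: Beta(4+42, 12+9) = Beta(46, 21).
Mode = (46−1)/(46+21−2) = 45/65 = 0.692.
Mean = 46/(46+21) = 46/67 = 0.687.
This is the posterior mode — the MAP estimate.

0.692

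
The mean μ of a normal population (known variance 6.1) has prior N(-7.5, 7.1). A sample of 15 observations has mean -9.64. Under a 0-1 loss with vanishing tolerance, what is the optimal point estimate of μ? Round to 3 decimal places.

-9.524

Posterior for μ is Normal. Precision-weighted mean: (1/7.1·-7.5 + 15/6.1·-9.64) / (1/7.1 + 15/6.1) = -9.524.
A Normal posterior is symmetric, so mode = mean.
This is the posterior mode — the MAP estimate.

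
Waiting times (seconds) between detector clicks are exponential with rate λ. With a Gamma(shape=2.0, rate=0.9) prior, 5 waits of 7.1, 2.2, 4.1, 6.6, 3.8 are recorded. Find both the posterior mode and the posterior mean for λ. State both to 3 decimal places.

λ_MAP = 0.243, E[λ|data] = 0.283

Σ times = 23.8. Posterior: Gamma(shape = 2.0+5 = 7.0, rate = 0.9+23.8 = 24.7).
Mode = (α−1)/β = 6.0/24.7 = 0.243.
Mean = α/β = 7.0/24.7 = 0.283.
The mean is pulled above the mode by the posterior's right skew.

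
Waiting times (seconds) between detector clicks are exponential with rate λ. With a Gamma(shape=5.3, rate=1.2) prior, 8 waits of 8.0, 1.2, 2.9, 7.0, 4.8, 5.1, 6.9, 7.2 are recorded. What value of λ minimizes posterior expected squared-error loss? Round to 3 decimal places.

0.300

Σ times = 43.1. Posterior: Gamma(shape = 5.3+8 = 13.3, rate = 1.2+43.1 = 44.3).
Mode = (α−1)/β = 12.3/44.3 = 0.278.
Mean = α/β = 13.3/44.3 = 0.300.
Squared-error loss ⇒ the optimal estimator is the posterior mean.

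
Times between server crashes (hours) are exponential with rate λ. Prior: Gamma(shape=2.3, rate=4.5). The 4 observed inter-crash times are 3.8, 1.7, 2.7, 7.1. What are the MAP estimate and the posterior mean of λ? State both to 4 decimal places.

Σ times = 15.3. Posterior: Gamma(shape = 2.3+4 = 6.3, rate = 4.5+15.3 = 19.8).
Mode = (α−1)/β = 5.3/19.8 = 0.2677.
Mean = α/β = 6.3/19.8 = 0.3182.
Mean > mode: the posterior has a right tail.

λ_MAP = 0.2677, E[λ|data] = 0.3182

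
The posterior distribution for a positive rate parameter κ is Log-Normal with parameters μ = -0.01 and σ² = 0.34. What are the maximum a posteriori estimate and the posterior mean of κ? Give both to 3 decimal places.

MAP = 0.705, posterior mean = 1.174

Mode = exp(μ − σ²) = exp(-0.35) = 0.705.
Mean = exp(μ + σ²/2) = exp(0.160) = 1.174.
Right-skewed posterior ⇒ mode < mean.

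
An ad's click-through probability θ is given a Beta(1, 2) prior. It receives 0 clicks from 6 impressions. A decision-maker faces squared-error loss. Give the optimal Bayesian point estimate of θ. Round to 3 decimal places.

0.111

Posterior: Beta(1+0, 2+6) = Beta(1, 8).
Since α = 1 ≤ 1 and β > 1, the Beta density is monotone decreasing on [0,1]; the mode is at 0.
Mean = 1/(1+8) = 0.111.
Squared-error loss ⇒ the optimal estimator is the posterior mean.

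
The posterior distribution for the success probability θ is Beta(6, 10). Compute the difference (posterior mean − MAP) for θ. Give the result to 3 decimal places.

0.018

Mode = (6−1)/(6+10−2) = 5/14 = 0.357.
Mean = 6/(6+10) = 6/16 = 0.375.
Difference = 0.375 − 0.357 = 0.018.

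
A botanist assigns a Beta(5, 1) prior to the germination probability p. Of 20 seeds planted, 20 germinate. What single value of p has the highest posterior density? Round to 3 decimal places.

1.000

Posterior: Beta(5+20, 1+0) = Beta(25, 1).
Since β = 1 ≤ 1 and α > 1, the Beta density is monotone increasing on [0,1]; the mode is at 1.
Mean = 25/(25+1) = 0.962.
This is the posterior mode — the MAP estimate.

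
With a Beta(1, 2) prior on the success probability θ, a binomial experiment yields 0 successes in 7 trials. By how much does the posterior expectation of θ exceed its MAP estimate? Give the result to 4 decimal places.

0.1000

Posterior: Beta(1+0, 2+7) = Beta(1, 9).
Since α = 1 ≤ 1 and β > 1, the Beta density is monotone decreasing on [0,1]; the mode is at 0.
Mean = 1/(1+9) = 0.1000.
Difference = 0.1000 − 0.0000 = 0.1000.
The posterior is right-skewed, so the mean exceeds the mode.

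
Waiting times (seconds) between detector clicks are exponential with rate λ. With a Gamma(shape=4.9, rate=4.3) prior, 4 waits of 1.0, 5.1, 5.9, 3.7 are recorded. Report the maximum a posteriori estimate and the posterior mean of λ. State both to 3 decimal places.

Σ times = 15.7. Posterior: Gamma(shape = 4.9+4 = 8.9, rate = 4.3+15.7 = 20.0).
Mode = (α−1)/β = 7.9/20.0 = 0.395.
Mean = α/β = 8.9/20.0 = 0.445.
Mean > mode: the posterior has a right tail.

maximum a posteriori estimate = 0.395, posterior mean = 0.445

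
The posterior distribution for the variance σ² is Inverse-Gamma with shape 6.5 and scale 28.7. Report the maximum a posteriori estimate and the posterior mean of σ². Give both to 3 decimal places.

Mode = β/(α+1) = 28.7/7.5 = 3.827.
Mean = β/(α−1) = 28.7/5.5 = 5.218.
The posterior is right-skewed, so the mean exceeds the mode.

σ²_MAP = 3.827, E[σ²|data] = 5.218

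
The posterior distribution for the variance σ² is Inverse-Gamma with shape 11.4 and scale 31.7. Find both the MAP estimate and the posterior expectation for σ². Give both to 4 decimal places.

MAP = 2.5565, posterior mean = 3.0481

Mode = β/(α+1) = 31.7/12.4 = 2.5565.
Mean = β/(α−1) = 31.7/10.4 = 3.0481.
The mean is pulled above the mode by the posterior's right skew.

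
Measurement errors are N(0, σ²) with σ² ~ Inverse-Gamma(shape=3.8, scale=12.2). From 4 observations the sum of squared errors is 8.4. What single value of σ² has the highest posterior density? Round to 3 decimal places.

2.412

Posterior: Inverse-Gamma(shape = 3.8+4/2 = 5.8, scale = 12.2+8.4/2 = 16.4).
Mode = β/(α+1) = 16.4/6.8 = 2.412.
Mean = β/(α−1) = 16.4/4.8 = 3.417.
This is the posterior mode — the MAP estimate.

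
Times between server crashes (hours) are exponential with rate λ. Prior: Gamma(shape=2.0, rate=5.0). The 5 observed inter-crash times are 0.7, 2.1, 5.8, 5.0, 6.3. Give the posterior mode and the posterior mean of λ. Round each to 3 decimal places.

MAP = 0.241; posterior mean = 0.281

Σ times = 19.9. Posterior: Gamma(shape = 2.0+5 = 7.0, rate = 5.0+19.9 = 24.9).
Mode = (α−1)/β = 6.0/24.9 = 0.241.
Mean = α/β = 7.0/24.9 = 0.281.
The mean is pulled above the mode by the posterior's right skew.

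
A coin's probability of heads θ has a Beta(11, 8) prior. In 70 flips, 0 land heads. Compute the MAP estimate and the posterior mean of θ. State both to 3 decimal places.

MAP estimate = 0.115, posterior mean = 0.124

Posterior: Beta(11+0, 8+70) = Beta(11, 78).
Mode = (11−1)/(11+78−2) = 10/87 = 0.115.
Mean = 11/(11+78) = 11/89 = 0.124.
Mean > mode: the posterior has a right tail.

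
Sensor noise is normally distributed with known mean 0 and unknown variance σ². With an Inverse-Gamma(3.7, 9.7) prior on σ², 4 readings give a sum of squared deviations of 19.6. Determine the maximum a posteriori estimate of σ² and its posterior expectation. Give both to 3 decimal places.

Posterior: Inverse-Gamma(shape = 3.7+4/2 = 5.7, scale = 9.7+19.6/2 = 19.5).
Mode = β/(α+1) = 19.5/6.7 = 2.910.
Mean = β/(α−1) = 19.5/4.7 = 4.149.
The posterior is right-skewed, so the mean exceeds the mode.

MAP = 2.910, posterior mean = 4.149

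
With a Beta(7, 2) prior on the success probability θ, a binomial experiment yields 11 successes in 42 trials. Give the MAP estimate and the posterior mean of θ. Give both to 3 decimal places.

θ_MAP = 0.347, E[θ|data] = 0.353

Posterior: Beta(7+11, 2+31) = Beta(18, 33).
Mode = (18−1)/(18+33−2) = 17/49 = 0.347.
Mean = 18/(18+33) = 18/51 = 0.353.
Mean > mode: the posterior has a right tail.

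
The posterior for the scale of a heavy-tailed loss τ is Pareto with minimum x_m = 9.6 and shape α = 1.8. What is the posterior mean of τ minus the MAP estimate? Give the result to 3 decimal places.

12.000

The Pareto density is strictly decreasing on [x_m, ∞), so the mode is x_m = 9.600.
Mean = α·x_m/(α−1) = 1.8·9.6/0.8 = 21.600.
Difference = 21.600 − 9.600 = 12.000.
Mean > mode: the posterior has a right tail.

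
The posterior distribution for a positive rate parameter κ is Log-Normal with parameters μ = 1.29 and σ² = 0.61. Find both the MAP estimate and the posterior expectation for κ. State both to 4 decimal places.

Mode = exp(μ − σ²) = exp(0.68) = 1.9739.
Mean = exp(μ + σ²/2) = exp(1.595) = 4.9283.
The mean is pulled above the mode by the posterior's right skew.

MAP estimate = 1.9739, posterior expectation = 4.9283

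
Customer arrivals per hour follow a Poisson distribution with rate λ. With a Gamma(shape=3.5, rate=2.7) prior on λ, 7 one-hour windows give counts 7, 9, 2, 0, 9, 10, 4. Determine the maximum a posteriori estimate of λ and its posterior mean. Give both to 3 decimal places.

MAP: 4.485. Posterior mean: 4.588.

Σ counts = 41. Posterior: Gamma(shape = 3.5+41 = 44.5, rate = 2.7+7 = 9.7).
Mode = (α−1)/β = 43.5/9.7 = 4.485.
Mean = α/β = 44.5/9.7 = 4.588.
The posterior is right-skewed, so the mean exceeds the mode.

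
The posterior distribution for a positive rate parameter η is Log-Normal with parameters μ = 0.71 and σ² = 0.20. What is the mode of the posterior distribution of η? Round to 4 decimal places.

Mode = exp(μ − σ²) = exp(0.51) = 1.6653.
Mean = exp(μ + σ²/2) = exp(0.810) = 2.2479.
This is the posterior mode — the MAP estimate.

1.6653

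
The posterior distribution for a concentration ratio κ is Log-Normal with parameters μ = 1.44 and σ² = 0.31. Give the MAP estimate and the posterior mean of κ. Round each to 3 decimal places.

MAP: 3.096. Posterior mean: 4.928.

Mode = exp(μ − σ²) = exp(1.13) = 3.096.
Mean = exp(μ + σ²/2) = exp(1.595) = 4.928.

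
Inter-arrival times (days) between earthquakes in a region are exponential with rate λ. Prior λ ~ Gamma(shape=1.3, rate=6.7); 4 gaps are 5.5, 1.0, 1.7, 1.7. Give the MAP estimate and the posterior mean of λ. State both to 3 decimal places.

MAP: 0.259. Posterior mean: 0.319.

Σ times = 9.9. Posterior: Gamma(shape = 1.3+4 = 5.3, rate = 6.7+9.9 = 16.6).
Mode = (α−1)/β = 4.3/16.6 = 0.259.
Mean = α/β = 5.3/16.6 = 0.319.
Mean > mode: the posterior has a right tail.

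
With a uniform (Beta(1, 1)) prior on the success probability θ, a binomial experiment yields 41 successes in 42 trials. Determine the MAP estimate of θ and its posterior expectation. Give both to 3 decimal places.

θ_MAP = 0.976, E[θ|data] = 0.955

Posterior: Beta(1+41, 1+1) = Beta(42, 2).
Mode = (42−1)/(42+2−2) = 41/42 = 0.976.
Mean = 42/(42+2) = 42/44 = 0.955.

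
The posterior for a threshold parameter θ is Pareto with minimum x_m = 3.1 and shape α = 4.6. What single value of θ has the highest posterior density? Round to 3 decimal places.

The Pareto density is strictly decreasing on [x_m, ∞), so the mode is x_m = 3.100.
Mean = α·x_m/(α−1) = 4.6·3.1/3.6 = 3.961.
This is the posterior mode — the MAP estimate.

3.100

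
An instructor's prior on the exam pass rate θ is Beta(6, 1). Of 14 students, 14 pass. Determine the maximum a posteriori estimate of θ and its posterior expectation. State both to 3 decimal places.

Posterior: Beta(6+14, 1+0) = Beta(20, 1).
Since β = 1 ≤ 1 and α > 1, the Beta density is monotone increasing on [0,1]; the mode is at 1.
Mean = 20/(20+1) = 0.952.

MAP = 1.000, posterior mean = 0.952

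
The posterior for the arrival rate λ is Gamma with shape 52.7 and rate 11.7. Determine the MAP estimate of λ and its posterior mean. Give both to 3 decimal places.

MAP = 4.419, posterior mean = 4.504

Mode = (α−1)/β = 51.7/11.7 = 4.419.
Mean = α/β = 52.7/11.7 = 4.504.
The mean is pulled above the mode by the posterior's right skew.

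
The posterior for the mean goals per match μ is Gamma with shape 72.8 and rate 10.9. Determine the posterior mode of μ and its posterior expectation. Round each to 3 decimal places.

MAP = 6.587; posterior mean = 6.679

Mode = (α−1)/β = 71.8/10.9 = 6.587.
Mean = α/β = 72.8/10.9 = 6.679.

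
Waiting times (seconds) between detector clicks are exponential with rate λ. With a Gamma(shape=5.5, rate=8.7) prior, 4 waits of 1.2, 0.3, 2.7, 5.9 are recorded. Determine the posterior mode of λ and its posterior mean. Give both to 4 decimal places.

MAP = 0.4521, posterior mean = 0.5053

Σ times = 10.1. Posterior: Gamma(shape = 5.5+4 = 9.5, rate = 8.7+10.1 = 18.8).
Mode = (α−1)/β = 8.5/18.8 = 0.4521.
Mean = α/β = 9.5/18.8 = 0.5053.
Right-skewed posterior ⇒ mode < mean.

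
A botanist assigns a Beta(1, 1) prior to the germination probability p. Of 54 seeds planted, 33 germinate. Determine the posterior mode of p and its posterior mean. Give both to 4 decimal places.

posterior mode = 0.6111, posterior mean = 0.6071

Posterior: Beta(1+33, 1+21) = Beta(34, 22).
Mode = (34−1)/(34+22−2) = 33/54 = 0.6111.
Mean = 34/(34+22) = 34/56 = 0.6071.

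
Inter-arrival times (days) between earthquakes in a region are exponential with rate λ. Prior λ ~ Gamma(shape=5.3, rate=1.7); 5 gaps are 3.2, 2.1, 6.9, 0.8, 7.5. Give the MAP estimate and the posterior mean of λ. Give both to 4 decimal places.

MAP: 0.4189. Posterior mean: 0.4640.

Σ times = 20.5. Posterior: Gamma(shape = 5.3+5 = 10.3, rate = 1.7+20.5 = 22.2).
Mode = (α−1)/β = 9.3/22.2 = 0.4189.
Mean = α/β = 10.3/22.2 = 0.4640.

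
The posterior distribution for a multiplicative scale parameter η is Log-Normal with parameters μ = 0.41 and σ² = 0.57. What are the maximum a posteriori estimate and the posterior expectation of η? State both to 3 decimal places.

Mode = exp(μ − σ²) = exp(-0.16) = 0.852.
Mean = exp(μ + σ²/2) = exp(0.695) = 2.004.

MAP = 0.852, posterior mean = 2.004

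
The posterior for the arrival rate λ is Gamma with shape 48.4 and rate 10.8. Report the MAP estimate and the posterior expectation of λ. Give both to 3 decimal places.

Mode = (α−1)/β = 47.4/10.8 = 4.389.
Mean = α/β = 48.4/10.8 = 4.481.

MAP = 4.389; posterior mean = 4.481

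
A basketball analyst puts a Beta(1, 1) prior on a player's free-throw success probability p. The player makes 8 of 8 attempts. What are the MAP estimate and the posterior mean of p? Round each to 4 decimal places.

Posterior: Beta(1+8, 1+0) = Beta(9, 1).
Since β = 1 ≤ 1 and α > 1, the Beta density is monotone increasing on [0,1]; the mode is at 1.
Mean = 9/(9+1) = 0.9000.
The mean is pulled below the mode by the posterior's left skew.

MAP estimate = 1.0000, posterior mean = 0.9000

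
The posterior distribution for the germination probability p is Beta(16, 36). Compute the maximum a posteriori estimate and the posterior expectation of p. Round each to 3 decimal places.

p_MAP = 0.300, E[p|data] = 0.308

Mode = (16−1)/(16+36−2) = 15/50 = 0.300.
Mean = 16/(16+36) = 16/52 = 0.308.
Mean > mode: the posterior has a right tail.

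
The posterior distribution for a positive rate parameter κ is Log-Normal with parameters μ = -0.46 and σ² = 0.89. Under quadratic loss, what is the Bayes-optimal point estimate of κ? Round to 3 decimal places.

Mode = exp(μ − σ²) = exp(-1.35) = 0.259.
Mean = exp(μ + σ²/2) = exp(-0.015) = 0.985.
Quadratic loss ⇒ the optimal estimator is the posterior mean.

0.985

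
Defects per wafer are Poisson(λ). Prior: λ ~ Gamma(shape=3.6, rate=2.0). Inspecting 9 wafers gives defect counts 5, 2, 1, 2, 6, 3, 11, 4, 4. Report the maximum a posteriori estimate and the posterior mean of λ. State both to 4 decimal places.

Σ counts = 38. Posterior: Gamma(shape = 3.6+38 = 41.6, rate = 2.0+9 = 11.0).
Mode = (α−1)/β = 40.6/11.0 = 3.6909.
Mean = α/β = 41.6/11.0 = 3.7818.

MAP = 3.6909, posterior mean = 3.7818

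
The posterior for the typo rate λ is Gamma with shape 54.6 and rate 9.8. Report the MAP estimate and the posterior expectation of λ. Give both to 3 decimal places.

Mode = (α−1)/β = 53.6/9.8 = 5.469.
Mean = α/β = 54.6/9.8 = 5.571.
Right-skewed posterior ⇒ mode < mean.

MAP = 5.469; posterior mean = 5.571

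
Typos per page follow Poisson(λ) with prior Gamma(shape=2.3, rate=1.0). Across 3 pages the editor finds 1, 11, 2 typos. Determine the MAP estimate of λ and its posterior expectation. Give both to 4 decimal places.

MAP = 3.8250; posterior mean = 4.0750

Σ counts = 14. Posterior: Gamma(shape = 2.3+14 = 16.3, rate = 1.0+3 = 4.0).
Mode = (α−1)/β = 15.3/4.0 = 3.8250.
Mean = α/β = 16.3/4.0 = 4.0750.
Mean > mode: the posterior has a right tail.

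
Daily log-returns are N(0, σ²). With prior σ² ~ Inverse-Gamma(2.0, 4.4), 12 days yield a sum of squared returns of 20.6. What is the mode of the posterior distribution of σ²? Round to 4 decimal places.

1.6333

Posterior: Inverse-Gamma(shape = 2.0+12/2 = 8.0, scale = 4.4+20.6/2 = 14.7).
Mode = β/(α+1) = 14.7/9.0 = 1.6333.
Mean = β/(α−1) = 14.7/7.0 = 2.1000.
This is the posterior mode — the MAP estimate.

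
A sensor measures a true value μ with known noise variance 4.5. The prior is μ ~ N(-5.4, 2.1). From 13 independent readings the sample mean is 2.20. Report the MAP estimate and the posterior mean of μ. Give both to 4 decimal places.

Posterior for μ is Normal. Precision-weighted mean: (1/2.1·-5.4 + 13/4.5·2.20) / (1/2.1 + 13/4.5) = 1.1245.
A Normal posterior is symmetric, so mode = mean.

MAP = 1.1245; posterior mean = 1.1245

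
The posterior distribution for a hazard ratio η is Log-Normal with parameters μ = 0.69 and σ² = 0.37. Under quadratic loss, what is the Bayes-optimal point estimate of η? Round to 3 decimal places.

2.399

Mode = exp(μ − σ²) = exp(0.32) = 1.377.
Mean = exp(μ + σ²/2) = exp(0.875) = 2.399.
Quadratic loss ⇒ the optimal estimator is the posterior mean.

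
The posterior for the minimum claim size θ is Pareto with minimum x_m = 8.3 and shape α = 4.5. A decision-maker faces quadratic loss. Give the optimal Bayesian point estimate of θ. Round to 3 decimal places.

10.671

The Pareto density is strictly decreasing on [x_m, ∞), so the mode is x_m = 8.300.
Mean = α·x_m/(α−1) = 4.5·8.3/3.5 = 10.671.
Quadratic loss ⇒ the optimal estimator is the posterior mean.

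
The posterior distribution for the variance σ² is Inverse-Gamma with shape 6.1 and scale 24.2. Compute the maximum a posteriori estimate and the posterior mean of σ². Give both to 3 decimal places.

MAP = 3.408, posterior mean = 4.745

Mode = β/(α+1) = 24.2/7.1 = 3.408.
Mean = β/(α−1) = 24.2/5.1 = 4.745.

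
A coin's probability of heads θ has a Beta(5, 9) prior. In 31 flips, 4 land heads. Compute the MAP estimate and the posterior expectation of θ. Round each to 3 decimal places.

MAP = 0.186; posterior mean = 0.200

Posterior: Beta(5+4, 9+27) = Beta(9, 36).
Mode = (9−1)/(9+36−2) = 8/43 = 0.186.
Mean = 9/(9+36) = 9/45 = 0.200.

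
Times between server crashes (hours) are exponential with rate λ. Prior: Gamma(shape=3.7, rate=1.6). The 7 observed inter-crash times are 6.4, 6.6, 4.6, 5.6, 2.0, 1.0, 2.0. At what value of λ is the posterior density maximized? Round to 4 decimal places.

Σ times = 28.2. Posterior: Gamma(shape = 3.7+7 = 10.7, rate = 1.6+28.2 = 29.8).
Mode = (α−1)/β = 9.7/29.8 = 0.3255.
Mean = α/β = 10.7/29.8 = 0.3591.
This is the posterior mode — the MAP estimate.

0.3255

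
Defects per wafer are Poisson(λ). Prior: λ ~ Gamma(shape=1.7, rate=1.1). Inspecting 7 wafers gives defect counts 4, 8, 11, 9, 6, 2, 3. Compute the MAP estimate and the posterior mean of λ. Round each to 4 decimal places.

MAP: 5.3951. Posterior mean: 5.5185.

Σ counts = 43. Posterior: Gamma(shape = 1.7+43 = 44.7, rate = 1.1+7 = 8.1).
Mode = (α−1)/β = 43.7/8.1 = 5.3951.
Mean = α/β = 44.7/8.1 = 5.5185.
The posterior is right-skewed, so the mean exceeds the mode.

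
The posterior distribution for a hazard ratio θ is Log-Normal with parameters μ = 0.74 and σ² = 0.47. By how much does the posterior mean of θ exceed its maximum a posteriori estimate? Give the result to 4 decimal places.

Mode = exp(μ − σ²) = exp(0.27) = 1.3100.
Mean = exp(μ + σ²/2) = exp(0.975) = 2.6512.
Difference = 2.6512 − 1.3100 = 1.3412.

1.3412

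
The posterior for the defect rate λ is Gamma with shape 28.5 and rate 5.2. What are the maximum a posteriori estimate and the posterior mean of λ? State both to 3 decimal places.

Mode = (α−1)/β = 27.5/5.2 = 5.288.
Mean = α/β = 28.5/5.2 = 5.481.
The posterior is right-skewed, so the mean exceeds the mode.

λ_MAP = 5.288, E[λ|data] = 5.481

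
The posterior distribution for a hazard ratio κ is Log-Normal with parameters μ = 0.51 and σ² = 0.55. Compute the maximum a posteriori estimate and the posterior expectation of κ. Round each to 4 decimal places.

MAP = 0.9608, posterior mean = 2.1924

Mode = exp(μ − σ²) = exp(-0.04) = 0.9608.
Mean = exp(μ + σ²/2) = exp(0.785) = 2.1924.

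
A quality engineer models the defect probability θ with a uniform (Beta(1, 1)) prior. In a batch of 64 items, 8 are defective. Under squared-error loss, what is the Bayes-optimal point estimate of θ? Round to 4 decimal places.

0.1364

Posterior: Beta(1+8, 1+56) = Beta(9, 57).
Mode = (9−1)/(9+57−2) = 8/64 = 0.1250.
Mean = 9/(9+57) = 9/66 = 0.1364.
Squared-error loss ⇒ the optimal estimator is the posterior mean.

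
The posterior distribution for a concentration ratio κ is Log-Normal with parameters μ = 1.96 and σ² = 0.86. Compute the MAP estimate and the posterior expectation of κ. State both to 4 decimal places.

Mode = exp(μ − σ²) = exp(1.10) = 3.0042.
Mean = exp(μ + σ²/2) = exp(2.390) = 10.9135.
The mean is pulled above the mode by the posterior's right skew.

MAP = 3.0042; posterior mean = 10.9135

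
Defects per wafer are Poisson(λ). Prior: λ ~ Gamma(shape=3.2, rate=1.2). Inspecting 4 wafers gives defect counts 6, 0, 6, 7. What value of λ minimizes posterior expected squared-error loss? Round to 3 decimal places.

Σ counts = 19. Posterior: Gamma(shape = 3.2+19 = 22.2, rate = 1.2+4 = 5.2).
Mode = (α−1)/β = 21.2/5.2 = 4.077.
Mean = α/β = 22.2/5.2 = 4.269.
Squared-error loss ⇒ the optimal estimator is the posterior mean.

4.269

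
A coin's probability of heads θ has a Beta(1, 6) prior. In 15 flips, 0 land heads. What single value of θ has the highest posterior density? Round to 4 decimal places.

0.0000

Posterior: Beta(1+0, 6+15) = Beta(1, 21).
Since α = 1 ≤ 1 and β > 1, the Beta density is monotone decreasing on [0,1]; the mode is at 0.
Mean = 1/(1+21) = 0.0455.
This is the posterior mode — the MAP estimate.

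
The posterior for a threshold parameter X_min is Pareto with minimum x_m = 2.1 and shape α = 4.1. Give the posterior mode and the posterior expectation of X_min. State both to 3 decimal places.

The Pareto density is strictly decreasing on [x_m, ∞), so the mode is x_m = 2.100.
Mean = α·x_m/(α−1) = 4.1·2.1/3.1 = 2.777.

X_min_MAP = 2.100, E[X_min|data] = 2.777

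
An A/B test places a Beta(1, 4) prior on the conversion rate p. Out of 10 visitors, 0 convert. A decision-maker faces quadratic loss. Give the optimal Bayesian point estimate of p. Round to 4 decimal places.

0.0667

Posterior: Beta(1+0, 4+10) = Beta(1, 14).
Since α = 1 ≤ 1 and β > 1, the Beta density is monotone decreasing on [0,1]; the mode is at 0.
Mean = 1/(1+14) = 0.0667.
Quadratic loss ⇒ the optimal estimator is the posterior mean.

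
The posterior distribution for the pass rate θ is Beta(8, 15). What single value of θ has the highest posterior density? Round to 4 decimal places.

0.3333

Mode = (8−1)/(8+15−2) = 7/21 = 0.3333.
Mean = 8/(8+15) = 8/23 = 0.3478.
This is the posterior mode — the MAP estimate.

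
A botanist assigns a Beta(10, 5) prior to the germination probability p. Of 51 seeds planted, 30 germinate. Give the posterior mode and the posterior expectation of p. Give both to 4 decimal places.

MAP: 0.6094. Posterior mean: 0.6061.

Posterior: Beta(10+30, 5+21) = Beta(40, 26).
Mode = (40−1)/(40+26−2) = 39/64 = 0.6094.
Mean = 40/(40+26) = 40/66 = 0.6061.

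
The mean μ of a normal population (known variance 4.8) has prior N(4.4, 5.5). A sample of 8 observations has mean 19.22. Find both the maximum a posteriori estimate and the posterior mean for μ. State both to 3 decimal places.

MAP = 17.762; posterior mean = 17.762

Posterior for μ is Normal. Precision-weighted mean: (1/5.5·4.4 + 8/4.8·19.22) / (1/5.5 + 8/4.8) = 17.762.
A Normal posterior is symmetric, so mode = mean.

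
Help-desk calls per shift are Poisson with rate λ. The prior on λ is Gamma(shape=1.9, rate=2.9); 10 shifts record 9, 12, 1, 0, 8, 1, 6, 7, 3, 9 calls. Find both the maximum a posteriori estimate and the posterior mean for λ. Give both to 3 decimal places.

Σ counts = 56. Posterior: Gamma(shape = 1.9+56 = 57.9, rate = 2.9+10 = 12.9).
Mode = (α−1)/β = 56.9/12.9 = 4.411.
Mean = α/β = 57.9/12.9 = 4.488.
Right-skewed posterior ⇒ mode < mean.

MAP: 4.411. Posterior mean: 4.488.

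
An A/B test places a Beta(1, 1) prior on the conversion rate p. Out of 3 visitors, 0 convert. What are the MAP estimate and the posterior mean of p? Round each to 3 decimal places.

MAP = 0.000, posterior mean = 0.200

Posterior: Beta(1+0, 1+3) = Beta(1, 4).
Since α = 1 ≤ 1 and β > 1, the Beta density is monotone decreasing on [0,1]; the mode is at 0.
Mean = 1/(1+4) = 0.200.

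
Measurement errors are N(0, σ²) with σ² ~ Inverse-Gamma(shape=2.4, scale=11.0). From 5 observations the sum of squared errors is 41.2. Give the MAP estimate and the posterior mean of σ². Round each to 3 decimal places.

MAP = 5.356, posterior mean = 8.103

Posterior: Inverse-Gamma(shape = 2.4+5/2 = 4.9, scale = 11.0+41.2/2 = 31.6).
Mode = β/(α+1) = 31.6/5.9 = 5.356.
Mean = β/(α−1) = 31.6/3.9 = 8.103.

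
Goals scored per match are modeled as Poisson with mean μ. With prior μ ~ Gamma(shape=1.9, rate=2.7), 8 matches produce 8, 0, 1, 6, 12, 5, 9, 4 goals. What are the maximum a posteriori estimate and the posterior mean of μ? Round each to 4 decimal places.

MAP = 4.2897, posterior mean = 4.3832

Σ counts = 45. Posterior: Gamma(shape = 1.9+45 = 46.9, rate = 2.7+8 = 10.7).
Mode = (α−1)/β = 45.9/10.7 = 4.2897.
Mean = α/β = 46.9/10.7 = 4.3832.
The posterior is right-skewed, so the mean exceeds the mode.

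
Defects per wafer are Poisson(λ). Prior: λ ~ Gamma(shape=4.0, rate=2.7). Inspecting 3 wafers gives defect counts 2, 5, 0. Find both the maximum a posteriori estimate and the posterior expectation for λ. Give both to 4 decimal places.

Σ counts = 7. Posterior: Gamma(shape = 4.0+7 = 11.0, rate = 2.7+3 = 5.7).
Mode = (α−1)/β = 10.0/5.7 = 1.7544.
Mean = α/β = 11.0/5.7 = 1.9298.

λ_MAP = 1.7544, E[λ|data] = 1.9298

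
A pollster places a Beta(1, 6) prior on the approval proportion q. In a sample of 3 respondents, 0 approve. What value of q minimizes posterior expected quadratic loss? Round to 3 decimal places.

Posterior: Beta(1+0, 6+3) = Beta(1, 9).
Since α = 1 ≤ 1 and β > 1, the Beta density is monotone decreasing on [0,1]; the mode is at 0.
Mean = 1/(1+9) = 0.100.
Quadratic loss ⇒ the optimal estimator is the posterior mean.

0.100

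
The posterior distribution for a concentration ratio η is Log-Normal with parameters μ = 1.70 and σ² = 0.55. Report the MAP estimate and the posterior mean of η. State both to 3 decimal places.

MAP estimate = 3.158, posterior mean = 7.207

Mode = exp(μ − σ²) = exp(1.15) = 3.158.
Mean = exp(μ + σ²/2) = exp(1.975) = 7.207.
The posterior is right-skewed, so the mean exceeds the mode.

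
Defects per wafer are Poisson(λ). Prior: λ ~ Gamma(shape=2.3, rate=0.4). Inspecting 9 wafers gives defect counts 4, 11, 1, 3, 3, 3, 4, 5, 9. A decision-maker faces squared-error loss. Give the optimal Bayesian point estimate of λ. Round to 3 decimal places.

Σ counts = 43. Posterior: Gamma(shape = 2.3+43 = 45.3, rate = 0.4+9 = 9.4).
Mode = (α−1)/β = 44.3/9.4 = 4.713.
Mean = α/β = 45.3/9.4 = 4.819.
Squared-error loss ⇒ the optimal estimator is the posterior mean.

4.819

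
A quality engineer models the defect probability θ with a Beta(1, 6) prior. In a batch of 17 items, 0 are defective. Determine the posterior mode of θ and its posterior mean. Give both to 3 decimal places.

Posterior: Beta(1+0, 6+17) = Beta(1, 23).
Since α = 1 ≤ 1 and β > 1, the Beta density is monotone decreasing on [0,1]; the mode is at 0.
Mean = 1/(1+23) = 0.042.
Mean > mode: the posterior has a right tail.

θ_MAP = 0.000, E[θ|data] = 0.042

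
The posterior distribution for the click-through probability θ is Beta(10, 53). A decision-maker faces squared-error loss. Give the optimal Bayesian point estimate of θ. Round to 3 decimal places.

0.159

Mode = (10−1)/(10+53−2) = 9/61 = 0.148.
Mean = 10/(10+53) = 10/63 = 0.159.
Squared-error loss ⇒ the optimal estimator is the posterior mean.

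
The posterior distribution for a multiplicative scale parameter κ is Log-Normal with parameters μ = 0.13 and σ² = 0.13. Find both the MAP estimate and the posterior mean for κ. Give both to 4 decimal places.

MAP = 1.0000; posterior mean = 1.2153

Mode = exp(μ − σ²) = exp(0.00) = 1.0000.
Mean = exp(μ + σ²/2) = exp(0.195) = 1.2153.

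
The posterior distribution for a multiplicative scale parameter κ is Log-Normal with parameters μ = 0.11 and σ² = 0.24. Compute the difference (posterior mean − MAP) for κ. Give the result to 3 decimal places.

Mode = exp(μ − σ²) = exp(-0.13) = 0.878.
Mean = exp(μ + σ²/2) = exp(0.230) = 1.259.
Difference = 1.259 − 0.878 = 0.381.

0.381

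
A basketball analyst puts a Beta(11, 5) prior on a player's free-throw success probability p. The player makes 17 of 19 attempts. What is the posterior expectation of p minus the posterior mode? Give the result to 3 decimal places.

-0.018

Posterior: Beta(11+17, 5+2) = Beta(28, 7).
Mode = (28−1)/(28+7−2) = 27/33 = 0.818.
Mean = 28/(28+7) = 28/35 = 0.800.
Difference = 0.800 − 0.818 = -0.018.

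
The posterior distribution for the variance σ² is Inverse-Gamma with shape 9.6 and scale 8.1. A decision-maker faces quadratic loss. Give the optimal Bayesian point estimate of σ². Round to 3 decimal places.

Mode = β/(α+1) = 8.1/10.6 = 0.764.
Mean = β/(α−1) = 8.1/8.6 = 0.942.
Quadratic loss ⇒ the optimal estimator is the posterior mean.

0.942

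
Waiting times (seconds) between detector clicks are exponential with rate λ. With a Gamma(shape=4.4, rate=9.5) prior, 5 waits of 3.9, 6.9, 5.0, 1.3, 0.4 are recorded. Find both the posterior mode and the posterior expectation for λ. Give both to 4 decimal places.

Σ times = 17.5. Posterior: Gamma(shape = 4.4+5 = 9.4, rate = 9.5+17.5 = 27.0).
Mode = (α−1)/β = 8.4/27.0 = 0.3111.
Mean = α/β = 9.4/27.0 = 0.3481.

MAP: 0.3111. Posterior mean: 0.3481.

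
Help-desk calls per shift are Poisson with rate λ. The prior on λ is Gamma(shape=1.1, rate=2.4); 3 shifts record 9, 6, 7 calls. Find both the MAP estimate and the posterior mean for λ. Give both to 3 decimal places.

MAP: 4.093. Posterior mean: 4.278.

Σ counts = 22. Posterior: Gamma(shape = 1.1+22 = 23.1, rate = 2.4+3 = 5.4).
Mode = (α−1)/β = 22.1/5.4 = 4.093.
Mean = α/β = 23.1/5.4 = 4.278.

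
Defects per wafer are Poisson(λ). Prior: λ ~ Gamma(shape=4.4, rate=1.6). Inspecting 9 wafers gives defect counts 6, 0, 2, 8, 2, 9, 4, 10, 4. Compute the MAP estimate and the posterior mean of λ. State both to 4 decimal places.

Σ counts = 45. Posterior: Gamma(shape = 4.4+45 = 49.4, rate = 1.6+9 = 10.6).
Mode = (α−1)/β = 48.4/10.6 = 4.5660.
Mean = α/β = 49.4/10.6 = 4.6604.
Right-skewed posterior ⇒ mode < mean.

MAP: 4.5660. Posterior mean: 4.6604.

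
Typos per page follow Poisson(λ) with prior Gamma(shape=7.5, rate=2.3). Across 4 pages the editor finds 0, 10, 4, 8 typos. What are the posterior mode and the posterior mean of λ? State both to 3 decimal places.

Σ counts = 22. Posterior: Gamma(shape = 7.5+22 = 29.5, rate = 2.3+4 = 6.3).
Mode = (α−1)/β = 28.5/6.3 = 4.524.
Mean = α/β = 29.5/6.3 = 4.683.
Mean > mode: the posterior has a right tail.

MAP = 4.524; posterior mean = 4.683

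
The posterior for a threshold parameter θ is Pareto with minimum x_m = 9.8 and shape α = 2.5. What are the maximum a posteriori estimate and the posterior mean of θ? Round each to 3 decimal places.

The Pareto density is strictly decreasing on [x_m, ∞), so the mode is x_m = 9.800.
Mean = α·x_m/(α−1) = 2.5·9.8/1.5 = 16.333.

MAP: 9.800. Posterior mean: 16.333.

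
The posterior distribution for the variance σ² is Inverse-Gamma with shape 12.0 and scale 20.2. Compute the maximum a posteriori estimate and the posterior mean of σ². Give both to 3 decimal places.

Mode = β/(α+1) = 20.2/13.0 = 1.554.
Mean = β/(α−1) = 20.2/11.0 = 1.836.

MAP = 1.554; posterior mean = 1.836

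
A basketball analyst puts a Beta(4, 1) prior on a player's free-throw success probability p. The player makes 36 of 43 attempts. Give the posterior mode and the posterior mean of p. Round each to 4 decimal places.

MAP = 0.8478, posterior mean = 0.8333

Posterior: Beta(4+36, 1+7) = Beta(40, 8).
Mode = (40−1)/(40+8−2) = 39/46 = 0.8478.
Mean = 40/(40+8) = 40/48 = 0.8333.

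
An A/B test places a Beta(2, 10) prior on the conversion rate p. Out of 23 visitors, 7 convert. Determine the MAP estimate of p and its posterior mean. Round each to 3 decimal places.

Posterior: Beta(2+7, 10+16) = Beta(9, 26).
Mode = (9−1)/(9+26−2) = 8/33 = 0.242.
Mean = 9/(9+26) = 9/35 = 0.257.
The posterior is right-skewed, so the mean exceeds the mode.

p_MAP = 0.242, E[p|data] = 0.257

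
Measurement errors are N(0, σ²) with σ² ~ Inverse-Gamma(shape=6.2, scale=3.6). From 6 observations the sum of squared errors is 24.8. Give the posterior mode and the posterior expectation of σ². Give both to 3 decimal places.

Posterior: Inverse-Gamma(shape = 6.2+6/2 = 9.2, scale = 3.6+24.8/2 = 16.0).
Mode = β/(α+1) = 16.0/10.2 = 1.569.
Mean = β/(α−1) = 16.0/8.2 = 1.951.
Mean > mode: the posterior has a right tail.

posterior mode = 1.569, posterior expectation = 1.951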